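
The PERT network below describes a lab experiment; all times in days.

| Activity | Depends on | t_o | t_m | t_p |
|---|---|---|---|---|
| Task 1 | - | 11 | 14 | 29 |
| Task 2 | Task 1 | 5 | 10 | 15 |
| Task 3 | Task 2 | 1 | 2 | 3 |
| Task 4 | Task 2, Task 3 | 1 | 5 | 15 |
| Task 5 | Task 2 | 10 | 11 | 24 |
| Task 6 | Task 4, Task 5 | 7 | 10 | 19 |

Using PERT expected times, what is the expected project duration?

50 days

te_Task 1 = (11 + 4·14 + 29)/6 = 96/6 = 16
te_Task 2 = (5 + 4·10 + 15)/6 = 60/6 = 10
te_Task 3 = (1 + 4·2 + 3)/6 = 12/6 = 2
te_Task 4 = (1 + 4·5 + 15)/6 = 36/6 = 6
te_Task 5 = (10 + 4·11 + 24)/6 = 78/6 = 13
te_Task 6 = (7 + 4·10 + 19)/6 = 66/6 = 11

Forward pass:
ES_Task 1 = 0; EF_Task 1 = 16
ES_Task 2 = 16; EF_Task 2 = 16+10 = 26
ES_Task 3 = 26; EF_Task 3 = 26+2 = 28
ES_Task 4 = max(EF_Task 2=26, EF_Task 3=28) = 28; EF_Task 4 = 28+6 = 34
ES_Task 5 = 26; EF_Task 5 = 26+13 = 39
ES_Task 6 = max(EF_Task 4=34, EF_Task 5=39) = 39; EF_Task 6 = 39+11 = 50
Expected project duration μ = 50 days. Critical path: Task 1 → Task 2 → Task 5 → Task 6.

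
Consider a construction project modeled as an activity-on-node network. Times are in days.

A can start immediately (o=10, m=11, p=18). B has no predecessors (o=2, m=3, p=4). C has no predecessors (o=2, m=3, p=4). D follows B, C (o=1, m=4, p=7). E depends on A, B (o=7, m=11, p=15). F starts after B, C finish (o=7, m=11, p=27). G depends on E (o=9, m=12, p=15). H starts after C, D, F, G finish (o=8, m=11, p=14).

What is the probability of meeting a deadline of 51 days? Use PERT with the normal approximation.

te_A = (10 + 4·11 + 18)/6 = 72/6 = 12; σ²_A = ((18−10)/6)² = 1.778
te_B = (2 + 4·3 + 4)/6 = 18/6 = 3; σ²_B = ((4−2)/6)² = 0.111
te_C = (2 + 4·3 + 4)/6 = 18/6 = 3; σ²_C = ((4−2)/6)² = 0.111
te_D = (1 + 4·4 + 7)/6 = 24/6 = 4; σ²_D = ((7−1)/6)² = 1.000
te_E = (7 + 4·11 + 15)/6 = 66/6 = 11; σ²_E = ((15−7)/6)² = 1.778
te_F = (7 + 4·11 + 27)/6 = 78/6 = 13; σ²_F = ((27−7)/6)² = 11.111
te_G = (9 + 4·12 + 15)/6 = 72/6 = 12; σ²_G = ((15−9)/6)² = 1.000
te_H = (8 + 4·11 + 14)/6 = 66/6 = 11; σ²_H = ((14−8)/6)² = 1.000

Forward pass:
ES_A = 0; EF_A = 12
ES_B = 0; EF_B = 3
ES_C = 0; EF_C = 3
ES_D = max(EF_B=3, EF_C=3) = 3; EF_D = 3+4 = 7
ES_E = max(EF_A=12, EF_B=3) = 12; EF_E = 12+11 = 23
ES_F = max(EF_B=3, EF_C=3) = 3; EF_F = 3+13 = 16
ES_G = 23; EF_G = 23+12 = 35
ES_H = max(EF_C=3, EF_D=7, EF_F=16, EF_G=35) = 35; EF_H = 35+11 = 46
Expected project duration μ = 46 days. Critical path: A → E → G → H.

Variance along critical path = 1.778 + 1.778 + 1.000 + 1.000 = 5.556; σ = √5.556 = 2.357 days.
Z = (51 − 46) / 2.357 = 2.121
P(T ≤ 51) = Φ(2.121) ≈ 0.983

0.983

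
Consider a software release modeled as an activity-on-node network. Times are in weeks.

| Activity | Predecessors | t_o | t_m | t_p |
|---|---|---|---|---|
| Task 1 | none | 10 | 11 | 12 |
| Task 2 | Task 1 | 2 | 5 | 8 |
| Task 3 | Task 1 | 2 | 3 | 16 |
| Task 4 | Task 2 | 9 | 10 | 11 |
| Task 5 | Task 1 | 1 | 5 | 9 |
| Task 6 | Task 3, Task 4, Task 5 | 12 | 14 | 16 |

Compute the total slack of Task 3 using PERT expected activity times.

10 weeks

te_Task 1 = (10 + 4·11 + 12)/6 = 66/6 = 11
te_Task 2 = (2 + 4·5 + 8)/6 = 30/6 = 5
te_Task 3 = (2 + 4·3 + 16)/6 = 30/6 = 5
te_Task 4 = (9 + 4·10 + 11)/6 = 60/6 = 10
te_Task 5 = (1 + 4·5 + 9)/6 = 30/6 = 5
te_Task 6 = (12 + 4·14 + 16)/6 = 84/6 = 14

Forward pass:
ES_Task 1 = 0; EF_Task 1 = 11
ES_Task 2 = 11; EF_Task 2 = 11+5 = 16
ES_Task 3 = 11; EF_Task 3 = 11+5 = 16
ES_Task 4 = 16; EF_Task 4 = 16+10 = 26
ES_Task 5 = 11; EF_Task 5 = 11+5 = 16
ES_Task 6 = max(EF_Task 3=16, EF_Task 4=26, EF_Task 5=16) = 26; EF_Task 6 = 26+14 = 40
Expected project duration μ = 40 weeks. Critical path: Task 1 → Task 2 → Task 4 → Task 6.

Backward pass:
LF_Task 6 = 40; LS_Task 6 = 40−14 = 26
LF_Task 5 = LS_Task 6 = 26; LS_Task 5 = 26−5 = 21
LF_Task 4 = LS_Task 6 = 26; LS_Task 4 = 26−10 = 16
LF_Task 3 = LS_Task 6 = 26; LS_Task 3 = 26−5 = 21
LF_Task 2 = LS_Task 4 = 16; LS_Task 2 = 16−5 = 11
LF_Task 1 = min(LS_Task 2=11, LS_Task 3=21, LS_Task 5=21) = 11; LS_Task 1 = 11−11 = 0
Slack_Task 3 = LS_Task 3 − ES_Task 3 = 21 − 11 = 10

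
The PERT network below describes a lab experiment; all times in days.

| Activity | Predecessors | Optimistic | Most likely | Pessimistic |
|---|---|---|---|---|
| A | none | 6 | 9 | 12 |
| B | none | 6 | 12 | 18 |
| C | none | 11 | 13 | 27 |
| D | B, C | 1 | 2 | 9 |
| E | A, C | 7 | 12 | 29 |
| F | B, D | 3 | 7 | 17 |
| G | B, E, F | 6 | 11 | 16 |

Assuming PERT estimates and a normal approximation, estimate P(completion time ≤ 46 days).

te_A = (6 + 4·9 + 12)/6 = 54/6 = 9; σ²_A = ((12−6)/6)² = 1.000
te_B = (6 + 4·12 + 18)/6 = 72/6 = 12; σ²_B = ((18−6)/6)² = 4.000
te_C = (11 + 4·13 + 27)/6 = 90/6 = 15; σ²_C = ((27−11)/6)² = 7.111
te_D = (1 + 4·2 + 9)/6 = 18/6 = 3; σ²_D = ((9−1)/6)² = 1.778
te_E = (7 + 4·12 + 29)/6 = 84/6 = 14; σ²_E = ((29−7)/6)² = 13.444
te_F = (3 + 4·7 + 17)/6 = 48/6 = 8; σ²_F = ((17−3)/6)² = 5.444
te_G = (6 + 4·11 + 16)/6 = 66/6 = 11; σ²_G = ((16−6)/6)² = 2.778

Forward pass:
ES_A = 0; EF_A = 9
ES_B = 0; EF_B = 12
ES_C = 0; EF_C = 15
ES_D = max(EF_B=12, EF_C=15) = 15; EF_D = 15+3 = 18
ES_E = max(EF_A=9, EF_C=15) = 15; EF_E = 15+14 = 29
ES_F = max(EF_B=12, EF_D=18) = 18; EF_F = 18+8 = 26
ES_G = max(EF_B=12, EF_E=29, EF_F=26) = 29; EF_G = 29+11 = 40
Expected project duration μ = 40 days. Critical path: C → E → G.

Variance along critical path = 7.111 + 13.444 + 2.778 = 23.333; σ = √23.333 = 4.830 days.
Z = (46 − 40) / 4.830 = 1.242
P(T ≤ 46) = Φ(1.242) ≈ 0.893

0.893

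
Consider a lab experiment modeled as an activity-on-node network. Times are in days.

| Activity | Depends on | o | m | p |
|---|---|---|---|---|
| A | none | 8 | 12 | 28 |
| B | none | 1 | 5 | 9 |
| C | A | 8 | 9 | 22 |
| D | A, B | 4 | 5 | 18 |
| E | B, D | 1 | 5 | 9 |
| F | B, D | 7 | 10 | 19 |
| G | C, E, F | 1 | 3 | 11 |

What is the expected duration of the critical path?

te_A = (8 + 4·12 + 28)/6 = 84/6 = 14
te_B = (1 + 4·5 + 9)/6 = 30/6 = 5
te_C = (8 + 4·9 + 22)/6 = 66/6 = 11
te_D = (4 + 4·5 + 18)/6 = 42/6 = 7
te_E = (1 + 4·5 + 9)/6 = 30/6 = 5
te_F = (7 + 4·10 + 19)/6 = 66/6 = 11
te_G = (1 + 4·3 + 11)/6 = 24/6 = 4

Forward pass:
ES_A = 0; EF_A = 14
ES_B = 0; EF_B = 5
ES_C = 14; EF_C = 14+11 = 25
ES_D = max(EF_A=14, EF_B=5) = 14; EF_D = 14+7 = 21
ES_E = max(EF_B=5, EF_D=21) = 21; EF_E = 21+5 = 26
ES_F = max(EF_B=5, EF_D=21) = 21; EF_F = 21+11 = 32
ES_G = max(EF_C=25, EF_E=26, EF_F=32) = 32; EF_G = 32+4 = 36
Expected project duration μ = 36 days. Critical path: A → D → F → G.

36 days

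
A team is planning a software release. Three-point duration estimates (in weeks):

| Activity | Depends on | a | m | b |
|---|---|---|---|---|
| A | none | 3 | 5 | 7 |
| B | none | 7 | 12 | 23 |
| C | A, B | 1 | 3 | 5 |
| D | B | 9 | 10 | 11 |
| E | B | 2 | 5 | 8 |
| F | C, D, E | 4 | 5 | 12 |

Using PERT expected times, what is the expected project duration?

29 weeks

te_A = (3 + 4·5 + 7)/6 = 30/6 = 5
te_B = (7 + 4·12 + 23)/6 = 78/6 = 13
te_C = (1 + 4·3 + 5)/6 = 18/6 = 3
te_D = (9 + 4·10 + 11)/6 = 60/6 = 10
te_E = (2 + 4·5 + 8)/6 = 30/6 = 5
te_F = (4 + 4·5 + 12)/6 = 36/6 = 6

Forward pass:
ES_A = 0; EF_A = 5
ES_B = 0; EF_B = 13
ES_C = max(EF_A=5, EF_B=13) = 13; EF_C = 13+3 = 16
ES_D = 13; EF_D = 13+10 = 23
ES_E = 13; EF_E = 13+5 = 18
ES_F = max(EF_C=16, EF_D=23, EF_E=18) = 23; EF_F = 23+6 = 29
Expected project duration μ = 29 weeks. Critical path: B → D → F.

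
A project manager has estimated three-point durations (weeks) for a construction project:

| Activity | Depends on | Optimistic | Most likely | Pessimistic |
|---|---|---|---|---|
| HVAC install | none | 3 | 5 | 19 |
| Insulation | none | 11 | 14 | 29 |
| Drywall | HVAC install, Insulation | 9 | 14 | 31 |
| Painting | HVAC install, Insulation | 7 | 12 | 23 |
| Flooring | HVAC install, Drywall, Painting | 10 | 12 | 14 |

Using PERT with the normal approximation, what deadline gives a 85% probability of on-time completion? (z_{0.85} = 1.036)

49.0 weeks

te_HVAC install = (3 + 4·5 + 19)/6 = 42/6 = 7; σ²_HVAC install = ((19−3)/6)² = 7.111
te_Insulation = (11 + 4·14 + 29)/6 = 96/6 = 16; σ²_Insulation = ((29−11)/6)² = 9.000
te_Drywall = (9 + 4·14 + 31)/6 = 96/6 = 16; σ²_Drywall = ((31−9)/6)² = 13.444
te_Painting = (7 + 4·12 + 23)/6 = 78/6 = 13; σ²_Painting = ((23−7)/6)² = 7.111
te_Flooring = (10 + 4·12 + 14)/6 = 72/6 = 12; σ²_Flooring = ((14−10)/6)² = 0.444

Forward pass:
ES_HVAC install = 0; EF_HVAC install = 7
ES_Insulation = 0; EF_Insulation = 16
ES_Drywall = max(EF_HVAC install=7, EF_Insulation=16) = 16; EF_Drywall = 16+16 = 32
ES_Painting = max(EF_HVAC install=7, EF_Insulation=16) = 16; EF_Painting = 16+13 = 29
ES_Flooring = max(EF_HVAC install=7, EF_Drywall=32, EF_Painting=29) = 32; EF_Flooring = 32+12 = 44
Expected project duration μ = 44 weeks. Critical path: Insulation → Drywall → Flooring.

Variance along critical path = 9.000 + 13.444 + 0.444 = 22.889; σ = 4.784 weeks.
D = μ + z·σ = 44 + 1.036·4.784 = 49.0 weeks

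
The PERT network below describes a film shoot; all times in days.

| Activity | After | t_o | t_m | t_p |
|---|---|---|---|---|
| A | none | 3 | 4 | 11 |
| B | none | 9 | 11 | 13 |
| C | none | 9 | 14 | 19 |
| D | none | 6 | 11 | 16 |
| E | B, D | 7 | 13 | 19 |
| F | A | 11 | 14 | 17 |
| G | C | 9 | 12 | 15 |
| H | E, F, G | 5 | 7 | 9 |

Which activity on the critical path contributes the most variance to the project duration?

C

te_A = (3 + 4·4 + 11)/6 = 30/6 = 5; σ²_A = ((11−3)/6)² = 1.778
te_B = (9 + 4·11 + 13)/6 = 66/6 = 11; σ²_B = ((13−9)/6)² = 0.444
te_C = (9 + 4·14 + 19)/6 = 84/6 = 14; σ²_C = ((19−9)/6)² = 2.778
te_D = (6 + 4·11 + 16)/6 = 66/6 = 11; σ²_D = ((16−6)/6)² = 2.778
te_E = (7 + 4·13 + 19)/6 = 78/6 = 13; σ²_E = ((19−7)/6)² = 4.000
te_F = (11 + 4·14 + 17)/6 = 84/6 = 14; σ²_F = ((17−11)/6)² = 1.000
te_G = (9 + 4·12 + 15)/6 = 72/6 = 12; σ²_G = ((15−9)/6)² = 1.000
te_H = (5 + 4·7 + 9)/6 = 42/6 = 7; σ²_H = ((9−5)/6)² = 0.444

Forward pass:
ES_A = 0; EF_A = 5
ES_B = 0; EF_B = 11
ES_C = 0; EF_C = 14
ES_D = 0; EF_D = 11
ES_E = max(EF_B=11, EF_D=11) = 11; EF_E = 11+13 = 24
ES_F = 5; EF_F = 5+14 = 19
ES_G = 14; EF_G = 14+12 = 26
ES_H = max(EF_E=24, EF_F=19, EF_G=26) = 26; EF_H = 26+7 = 33
Expected project duration μ = 33 days. Critical path: C → G → H.

Variances on critical path: σ²_C=2.778, σ²_G=1.000, σ²_H=0.444.
Largest is σ²_C = 2.778.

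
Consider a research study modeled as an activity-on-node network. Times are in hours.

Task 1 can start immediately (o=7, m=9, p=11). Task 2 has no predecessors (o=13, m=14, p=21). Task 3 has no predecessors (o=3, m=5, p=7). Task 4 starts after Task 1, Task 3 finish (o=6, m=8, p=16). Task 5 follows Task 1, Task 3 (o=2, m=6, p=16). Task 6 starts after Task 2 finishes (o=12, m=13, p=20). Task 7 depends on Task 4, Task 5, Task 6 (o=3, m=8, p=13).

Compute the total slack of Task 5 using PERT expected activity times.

13 hours

te_Task 1 = (7 + 4·9 + 11)/6 = 54/6 = 9
te_Task 2 = (13 + 4·14 + 21)/6 = 90/6 = 15
te_Task 3 = (3 + 4·5 + 7)/6 = 30/6 = 5
te_Task 4 = (6 + 4·8 + 16)/6 = 54/6 = 9
te_Task 5 = (2 + 4·6 + 16)/6 = 42/6 = 7
te_Task 6 = (12 + 4·13 + 20)/6 = 84/6 = 14
te_Task 7 = (3 + 4·8 + 13)/6 = 48/6 = 8

Forward pass:
ES_Task 1 = 0; EF_Task 1 = 9
ES_Task 2 = 0; EF_Task 2 = 15
ES_Task 3 = 0; EF_Task 3 = 5
ES_Task 4 = max(EF_Task 1=9, EF_Task 3=5) = 9; EF_Task 4 = 9+9 = 18
ES_Task 5 = max(EF_Task 1=9, EF_Task 3=5) = 9; EF_Task 5 = 9+7 = 16
ES_Task 6 = 15; EF_Task 6 = 15+14 = 29
ES_Task 7 = max(EF_Task 4=18, EF_Task 5=16, EF_Task 6=29) = 29; EF_Task 7 = 29+8 = 37
Expected project duration μ = 37 hours. Critical path: Task 2 → Task 6 → Task 7.

Backward pass:
LF_Task 7 = 37; LS_Task 7 = 37−8 = 29
LF_Task 6 = LS_Task 7 = 29; LS_Task 6 = 29−14 = 15
LF_Task 5 = LS_Task 7 = 29; LS_Task 5 = 29−7 = 22
LF_Task 4 = LS_Task 7 = 29; LS_Task 4 = 29−9 = 20
LF_Task 3 = min(LS_Task 4=20, LS_Task 5=22) = 20; LS_Task 3 = 20−5 = 15
LF_Task 2 = LS_Task 6 = 15; LS_Task 2 = 15−15 = 0
LF_Task 1 = min(LS_Task 4=20, LS_Task 5=22) = 20; LS_Task 1 = 20−9 = 11
Slack_Task 5 = LS_Task 5 − ES_Task 5 = 22 − 9 = 13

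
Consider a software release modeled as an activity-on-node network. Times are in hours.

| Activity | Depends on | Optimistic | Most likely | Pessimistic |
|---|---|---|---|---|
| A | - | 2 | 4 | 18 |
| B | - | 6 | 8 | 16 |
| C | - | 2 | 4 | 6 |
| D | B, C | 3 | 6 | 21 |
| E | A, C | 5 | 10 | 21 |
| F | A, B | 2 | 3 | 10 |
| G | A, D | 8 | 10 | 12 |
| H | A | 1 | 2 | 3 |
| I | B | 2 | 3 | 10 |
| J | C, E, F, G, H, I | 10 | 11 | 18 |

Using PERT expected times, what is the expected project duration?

39 hours

te_A = (2 + 4·4 + 18)/6 = 36/6 = 6
te_B = (6 + 4·8 + 16)/6 = 54/6 = 9
te_C = (2 + 4·4 + 6)/6 = 24/6 = 4
te_D = (3 + 4·6 + 21)/6 = 48/6 = 8
te_E = (5 + 4·10 + 21)/6 = 66/6 = 11
te_F = (2 + 4·3 + 10)/6 = 24/6 = 4
te_G = (8 + 4·10 + 12)/6 = 60/6 = 10
te_H = (1 + 4·2 + 3)/6 = 12/6 = 2
te_I = (2 + 4·3 + 10)/6 = 24/6 = 4
te_J = (10 + 4·11 + 18)/6 = 72/6 = 12

Forward pass:
ES_A = 0; EF_A = 6
ES_B = 0; EF_B = 9
ES_C = 0; EF_C = 4
ES_D = max(EF_B=9, EF_C=4) = 9; EF_D = 9+8 = 17
ES_E = max(EF_A=6, EF_C=4) = 6; EF_E = 6+11 = 17
ES_F = max(EF_A=6, EF_B=9) = 9; EF_F = 9+4 = 13
ES_G = max(EF_A=6, EF_D=17) = 17; EF_G = 17+10 = 27
ES_H = 6; EF_H = 6+2 = 8
ES_I = 9; EF_I = 9+4 = 13
ES_J = max(EF_C=4, EF_E=17, EF_F=13, EF_G=27, EF_H=8, EF_I=13) = 27; EF_J = 27+12 = 39
Expected project duration μ = 39 hours. Critical path: B → D → G → J.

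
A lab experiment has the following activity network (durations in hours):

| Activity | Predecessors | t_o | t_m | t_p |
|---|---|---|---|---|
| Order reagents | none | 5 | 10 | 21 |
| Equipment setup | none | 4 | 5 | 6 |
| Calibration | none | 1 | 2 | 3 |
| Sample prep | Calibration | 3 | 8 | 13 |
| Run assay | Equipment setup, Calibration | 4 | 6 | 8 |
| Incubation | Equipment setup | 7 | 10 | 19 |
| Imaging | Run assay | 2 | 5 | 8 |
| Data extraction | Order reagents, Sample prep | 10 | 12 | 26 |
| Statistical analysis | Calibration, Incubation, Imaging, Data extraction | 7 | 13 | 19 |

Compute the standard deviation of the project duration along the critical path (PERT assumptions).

te_Order reagents = (5 + 4·10 + 21)/6 = 66/6 = 11; σ²_Order reagents = ((21−5)/6)² = 7.111
te_Equipment setup = (4 + 4·5 + 6)/6 = 30/6 = 5; σ²_Equipment setup = ((6−4)/6)² = 0.111
te_Calibration = (1 + 4·2 + 3)/6 = 12/6 = 2; σ²_Calibration = ((3−1)/6)² = 0.111
te_Sample prep = (3 + 4·8 + 13)/6 = 48/6 = 8; σ²_Sample prep = ((13−3)/6)² = 2.778
te_Run assay = (4 + 4·6 + 8)/6 = 36/6 = 6; σ²_Run assay = ((8−4)/6)² = 0.444
te_Incubation = (7 + 4·10 + 19)/6 = 66/6 = 11; σ²_Incubation = ((19−7)/6)² = 4.000
te_Imaging = (2 + 4·5 + 8)/6 = 30/6 = 5; σ²_Imaging = ((8−2)/6)² = 1.000
te_Data extraction = (10 + 4·12 + 26)/6 = 84/6 = 14; σ²_Data extraction = ((26−10)/6)² = 7.111
te_Statistical analysis = (7 + 4·13 + 19)/6 = 78/6 = 13; σ²_Statistical analysis = ((19−7)/6)² = 4.000

Forward pass:
ES_Order reagents = 0; EF_Order reagents = 11
ES_Equipment setup = 0; EF_Equipment setup = 5
ES_Calibration = 0; EF_Calibration = 2
ES_Sample prep = 2; EF_Sample prep = 2+8 = 10
ES_Run assay = max(EF_Equipment setup=5, EF_Calibration=2) = 5; EF_Run assay = 5+6 = 11
ES_Incubation = 5; EF_Incubation = 5+11 = 16
ES_Imaging = 11; EF_Imaging = 11+5 = 16
ES_Data extraction = max(EF_Order reagents=11, EF_Sample prep=10) = 11; EF_Data extraction = 11+14 = 25
ES_Statistical analysis = max(EF_Calibration=2, EF_Incubation=16, EF_Imaging=16, EF_Data extraction=25) = 25; EF_Statistical analysis = 25+13 = 38
Expected project duration μ = 38 hours. Critical path: Order reagents → Data extraction → Statistical analysis.

Variance along critical path = 7.111 + 7.111 + 4.000 = 18.222
σ = √18.222 = 4.269 hours

4.27 hours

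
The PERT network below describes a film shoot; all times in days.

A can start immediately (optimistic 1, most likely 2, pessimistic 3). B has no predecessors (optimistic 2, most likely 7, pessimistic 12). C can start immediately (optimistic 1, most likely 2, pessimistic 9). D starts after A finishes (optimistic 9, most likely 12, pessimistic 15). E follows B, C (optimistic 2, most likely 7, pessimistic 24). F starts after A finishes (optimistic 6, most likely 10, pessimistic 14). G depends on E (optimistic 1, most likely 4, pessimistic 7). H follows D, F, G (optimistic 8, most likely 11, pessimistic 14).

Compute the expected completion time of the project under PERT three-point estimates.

31 days

te_A = (1 + 4·2 + 3)/6 = 12/6 = 2
te_B = (2 + 4·7 + 12)/6 = 42/6 = 7
te_C = (1 + 4·2 + 9)/6 = 18/6 = 3
te_D = (9 + 4·12 + 15)/6 = 72/6 = 12
te_E = (2 + 4·7 + 24)/6 = 54/6 = 9
te_F = (6 + 4·10 + 14)/6 = 60/6 = 10
te_G = (1 + 4·4 + 7)/6 = 24/6 = 4
te_H = (8 + 4·11 + 14)/6 = 66/6 = 11

Forward pass:
ES_A = 0; EF_A = 2
ES_B = 0; EF_B = 7
ES_C = 0; EF_C = 3
ES_D = 2; EF_D = 2+12 = 14
ES_E = max(EF_B=7, EF_C=3) = 7; EF_E = 7+9 = 16
ES_F = 2; EF_F = 2+10 = 12
ES_G = 16; EF_G = 16+4 = 20
ES_H = max(EF_D=14, EF_F=12, EF_G=20) = 20; EF_H = 20+11 = 31
Expected project duration μ = 31 days. Critical path: B → E → G → H.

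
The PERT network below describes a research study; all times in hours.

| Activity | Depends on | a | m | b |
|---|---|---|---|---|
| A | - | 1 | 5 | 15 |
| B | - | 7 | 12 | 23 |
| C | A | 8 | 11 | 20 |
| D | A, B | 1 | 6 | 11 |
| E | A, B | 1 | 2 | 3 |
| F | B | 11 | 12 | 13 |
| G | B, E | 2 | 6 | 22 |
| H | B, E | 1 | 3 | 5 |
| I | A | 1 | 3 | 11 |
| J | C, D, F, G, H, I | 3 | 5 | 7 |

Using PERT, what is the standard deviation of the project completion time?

te_A = (1 + 4·5 + 15)/6 = 36/6 = 6; σ²_A = ((15−1)/6)² = 5.444
te_B = (7 + 4·12 + 23)/6 = 78/6 = 13; σ²_B = ((23−7)/6)² = 7.111
te_C = (8 + 4·11 + 20)/6 = 72/6 = 12; σ²_C = ((20−8)/6)² = 4.000
te_D = (1 + 4·6 + 11)/6 = 36/6 = 6; σ²_D = ((11−1)/6)² = 2.778
te_E = (1 + 4·2 + 3)/6 = 12/6 = 2; σ²_E = ((3−1)/6)² = 0.111
te_F = (11 + 4·12 + 13)/6 = 72/6 = 12; σ²_F = ((13−11)/6)² = 0.111
te_G = (2 + 4·6 + 22)/6 = 48/6 = 8; σ²_G = ((22−2)/6)² = 11.111
te_H = (1 + 4·3 + 5)/6 = 18/6 = 3; σ²_H = ((5−1)/6)² = 0.444
te_I = (1 + 4·3 + 11)/6 = 24/6 = 4; σ²_I = ((11−1)/6)² = 2.778
te_J = (3 + 4·5 + 7)/6 = 30/6 = 5; σ²_J = ((7−3)/6)² = 0.444

Forward pass:
ES_A = 0; EF_A = 6
ES_B = 0; EF_B = 13
ES_C = 6; EF_C = 6+12 = 18
ES_D = max(EF_A=6, EF_B=13) = 13; EF_D = 13+6 = 19
ES_E = max(EF_A=6, EF_B=13) = 13; EF_E = 13+2 = 15
ES_F = 13; EF_F = 13+12 = 25
ES_G = max(EF_B=13, EF_E=15) = 15; EF_G = 15+8 = 23
ES_H = max(EF_B=13, EF_E=15) = 15; EF_H = 15+3 = 18
ES_I = 6; EF_I = 6+4 = 10
ES_J = max(EF_C=18, EF_D=19, EF_F=25, EF_G=23, EF_H=18, EF_I=10) = 25; EF_J = 25+5 = 30
Expected project duration μ = 30 hours. Critical path: B → F → J.

Variance along critical path = 7.111 + 0.111 + 0.444 = 7.667
σ = √7.667 = 2.769 hours

2.77 hours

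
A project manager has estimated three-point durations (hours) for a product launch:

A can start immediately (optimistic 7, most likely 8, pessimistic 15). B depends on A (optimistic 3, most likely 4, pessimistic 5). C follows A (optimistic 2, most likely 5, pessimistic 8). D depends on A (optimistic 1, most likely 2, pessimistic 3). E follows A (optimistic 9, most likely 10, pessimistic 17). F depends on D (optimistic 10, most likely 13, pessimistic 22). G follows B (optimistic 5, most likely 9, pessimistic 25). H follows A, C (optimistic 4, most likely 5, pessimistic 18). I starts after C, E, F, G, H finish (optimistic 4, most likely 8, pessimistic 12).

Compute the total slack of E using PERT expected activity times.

te_A = (7 + 4·8 + 15)/6 = 54/6 = 9
te_B = (3 + 4·4 + 5)/6 = 24/6 = 4
te_C = (2 + 4·5 + 8)/6 = 30/6 = 5
te_D = (1 + 4·2 + 3)/6 = 12/6 = 2
te_E = (9 + 4·10 + 17)/6 = 66/6 = 11
te_F = (10 + 4·13 + 22)/6 = 84/6 = 14
te_G = (5 + 4·9 + 25)/6 = 66/6 = 11
te_H = (4 + 4·5 + 18)/6 = 42/6 = 7
te_I = (4 + 4·8 + 12)/6 = 48/6 = 8

Forward pass:
ES_A = 0; EF_A = 9
ES_B = 9; EF_B = 9+4 = 13
ES_C = 9; EF_C = 9+5 = 14
ES_D = 9; EF_D = 9+2 = 11
ES_E = 9; EF_E = 9+11 = 20
ES_F = 11; EF_F = 11+14 = 25
ES_G = 13; EF_G = 13+11 = 24
ES_H = max(EF_A=9, EF_C=14) = 14; EF_H = 14+7 = 21
ES_I = max(EF_C=14, EF_E=20, EF_F=25, EF_G=24, EF_H=21) = 25; EF_I = 25+8 = 33
Expected project duration μ = 33 hours. Critical path: A → D → F → I.

Backward pass:
LF_I = 33; LS_I = 33−8 = 25
LF_H = LS_I = 25; LS_H = 25−7 = 18
LF_G = LS_I = 25; LS_G = 25−11 = 14
LF_F = LS_I = 25; LS_F = 25−14 = 11
LF_E = LS_I = 25; LS_E = 25−11 = 14
LF_D = LS_F = 11; LS_D = 11−2 = 9
LF_C = min(LS_H=18, LS_I=25) = 18; LS_C = 18−5 = 13
LF_B = LS_G = 14; LS_B = 14−4 = 10
LF_A = min(LS_B=10, LS_C=13, LS_D=9, LS_E=14, LS_H=18) = 9; LS_A = 9−9 = 0
Slack_E = LS_E − ES_E = 14 − 9 = 5

5 hours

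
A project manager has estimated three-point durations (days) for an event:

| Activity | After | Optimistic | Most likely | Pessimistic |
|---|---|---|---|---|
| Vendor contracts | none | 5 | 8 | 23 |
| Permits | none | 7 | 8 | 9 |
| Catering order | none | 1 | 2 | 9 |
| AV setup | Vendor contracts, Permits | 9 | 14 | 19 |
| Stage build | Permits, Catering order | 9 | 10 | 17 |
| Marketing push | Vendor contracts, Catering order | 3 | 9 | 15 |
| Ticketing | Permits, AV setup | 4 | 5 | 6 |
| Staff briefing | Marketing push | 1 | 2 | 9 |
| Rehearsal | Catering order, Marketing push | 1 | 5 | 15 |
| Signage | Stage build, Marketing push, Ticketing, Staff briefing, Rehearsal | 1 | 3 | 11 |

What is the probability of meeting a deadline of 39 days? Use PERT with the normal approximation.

te_Vendor contracts = (5 + 4·8 + 23)/6 = 60/6 = 10; σ²_Vendor contracts = ((23−5)/6)² = 9.000
te_Permits = (7 + 4·8 + 9)/6 = 48/6 = 8; σ²_Permits = ((9−7)/6)² = 0.111
te_Catering order = (1 + 4·2 + 9)/6 = 18/6 = 3; σ²_Catering order = ((9−1)/6)² = 1.778
te_AV setup = (9 + 4·14 + 19)/6 = 84/6 = 14; σ²_AV setup = ((19−9)/6)² = 2.778
te_Stage build = (9 + 4·10 + 17)/6 = 66/6 = 11; σ²_Stage build = ((17−9)/6)² = 1.778
te_Marketing push = (3 + 4·9 + 15)/6 = 54/6 = 9; σ²_Marketing push = ((15−3)/6)² = 4.000
te_Ticketing = (4 + 4·5 + 6)/6 = 30/6 = 5; σ²_Ticketing = ((6−4)/6)² = 0.111
te_Staff briefing = (1 + 4·2 + 9)/6 = 18/6 = 3; σ²_Staff briefing = ((9−1)/6)² = 1.778
te_Rehearsal = (1 + 4·5 + 15)/6 = 36/6 = 6; σ²_Rehearsal = ((15−1)/6)² = 5.444
te_Signage = (1 + 4·3 + 11)/6 = 24/6 = 4; σ²_Signage = ((11−1)/6)² = 2.778

Forward pass:
ES_Vendor contracts = 0; EF_Vendor contracts = 10
ES_Permits = 0; EF_Permits = 8
ES_Catering order = 0; EF_Catering order = 3
ES_AV setup = max(EF_Vendor contracts=10, EF_Permits=8) = 10; EF_AV setup = 10+14 = 24
ES_Stage build = max(EF_Permits=8, EF_Catering order=3) = 8; EF_Stage build = 8+11 = 19
ES_Marketing push = max(EF_Vendor contracts=10, EF_Catering order=3) = 10; EF_Marketing push = 10+9 = 19
ES_Ticketing = max(EF_Permits=8, EF_AV setup=24) = 24; EF_Ticketing = 24+5 = 29
ES_Staff briefing = 19; EF_Staff briefing = 19+3 = 22
ES_Rehearsal = max(EF_Catering order=3, EF_Marketing push=19) = 19; EF_Rehearsal = 19+6 = 25
ES_Signage = max(EF_Stage build=19, EF_Marketing push=19, EF_Ticketing=29, EF_Staff briefing=22, EF_Rehearsal=25) = 29; EF_Signage = 29+4 = 33
Expected project duration μ = 33 days. Critical path: Vendor contracts → AV setup → Ticketing → Signage.

Variance along critical path = 9.000 + 2.778 + 0.111 + 2.778 = 14.667; σ = √14.667 = 3.830 days.
Z = (39 − 33) / 3.830 = 1.567
P(T ≤ 39) = Φ(1.567) ≈ 0.941

0.941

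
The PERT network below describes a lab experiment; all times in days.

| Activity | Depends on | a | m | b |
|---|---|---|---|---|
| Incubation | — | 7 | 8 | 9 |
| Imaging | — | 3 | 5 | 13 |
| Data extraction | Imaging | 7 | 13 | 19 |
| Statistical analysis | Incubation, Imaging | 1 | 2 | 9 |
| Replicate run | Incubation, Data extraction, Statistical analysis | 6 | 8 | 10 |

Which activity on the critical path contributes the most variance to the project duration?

te_Incubation = (7 + 4·8 + 9)/6 = 48/6 = 8; σ²_Incubation = ((9−7)/6)² = 0.111
te_Imaging = (3 + 4·5 + 13)/6 = 36/6 = 6; σ²_Imaging = ((13−3)/6)² = 2.778
te_Data extraction = (7 + 4·13 + 19)/6 = 78/6 = 13; σ²_Data extraction = ((19−7)/6)² = 4.000
te_Statistical analysis = (1 + 4·2 + 9)/6 = 18/6 = 3; σ²_Statistical analysis = ((9−1)/6)² = 1.778
te_Replicate run = (6 + 4·8 + 10)/6 = 48/6 = 8; σ²_Replicate run = ((10−6)/6)² = 0.444

Forward pass:
ES_Incubation = 0; EF_Incubation = 8
ES_Imaging = 0; EF_Imaging = 6
ES_Data extraction = 6; EF_Data extraction = 6+13 = 19
ES_Statistical analysis = max(EF_Incubation=8, EF_Imaging=6) = 8; EF_Statistical analysis = 8+3 = 11
ES_Replicate run = max(EF_Incubation=8, EF_Data extraction=19, EF_Statistical analysis=11) = 19; EF_Replicate run = 19+8 = 27
Expected project duration μ = 27 days. Critical path: Imaging → Data extraction → Replicate run.

Variances on critical path: σ²_Imaging=2.778, σ²_Data extraction=4.000, σ²_Replicate run=0.444.
Largest is σ²_Data extraction = 4.000.

Data extraction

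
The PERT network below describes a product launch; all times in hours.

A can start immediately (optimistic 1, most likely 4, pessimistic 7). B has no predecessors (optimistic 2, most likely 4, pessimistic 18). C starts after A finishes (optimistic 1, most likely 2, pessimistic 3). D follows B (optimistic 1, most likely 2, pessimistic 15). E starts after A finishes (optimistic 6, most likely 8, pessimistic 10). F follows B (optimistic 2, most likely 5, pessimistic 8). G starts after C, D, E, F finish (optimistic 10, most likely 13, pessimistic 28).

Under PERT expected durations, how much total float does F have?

te_A = (1 + 4·4 + 7)/6 = 24/6 = 4
te_B = (2 + 4·4 + 18)/6 = 36/6 = 6
te_C = (1 + 4·2 + 3)/6 = 12/6 = 2
te_D = (1 + 4·2 + 15)/6 = 24/6 = 4
te_E = (6 + 4·8 + 10)/6 = 48/6 = 8
te_F = (2 + 4·5 + 8)/6 = 30/6 = 5
te_G = (10 + 4·13 + 28)/6 = 90/6 = 15

Forward pass:
ES_A = 0; EF_A = 4
ES_B = 0; EF_B = 6
ES_C = 4; EF_C = 4+2 = 6
ES_D = 6; EF_D = 6+4 = 10
ES_E = 4; EF_E = 4+8 = 12
ES_F = 6; EF_F = 6+5 = 11
ES_G = max(EF_C=6, EF_D=10, EF_E=12, EF_F=11) = 12; EF_G = 12+15 = 27
Expected project duration μ = 27 hours. Critical path: A → E → G.

Backward pass:
LF_G = 27; LS_G = 27−15 = 12
LF_F = LS_G = 12; LS_F = 12−5 = 7
LF_E = LS_G = 12; LS_E = 12−8 = 4
LF_D = LS_G = 12; LS_D = 12−4 = 8
LF_C = LS_G = 12; LS_C = 12−2 = 10
LF_B = min(LS_D=8, LS_F=7) = 7; LS_B = 7−6 = 1
LF_A = min(LS_C=10, LS_E=4) = 4; LS_A = 4−4 = 0
Slack_F = LS_F − ES_F = 7 − 6 = 1

1 hours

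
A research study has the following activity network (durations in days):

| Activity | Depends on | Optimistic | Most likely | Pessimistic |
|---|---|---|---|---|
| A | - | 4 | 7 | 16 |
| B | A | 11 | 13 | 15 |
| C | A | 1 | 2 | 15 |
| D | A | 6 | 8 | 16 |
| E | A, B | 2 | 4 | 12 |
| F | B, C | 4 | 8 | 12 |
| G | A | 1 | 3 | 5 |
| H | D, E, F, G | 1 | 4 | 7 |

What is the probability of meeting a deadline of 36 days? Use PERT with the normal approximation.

0.868

te_A = (4 + 4·7 + 16)/6 = 48/6 = 8; σ²_A = ((16−4)/6)² = 4.000
te_B = (11 + 4·13 + 15)/6 = 78/6 = 13; σ²_B = ((15−11)/6)² = 0.444
te_C = (1 + 4·2 + 15)/6 = 24/6 = 4; σ²_C = ((15−1)/6)² = 5.444
te_D = (6 + 4·8 + 16)/6 = 54/6 = 9; σ²_D = ((16−6)/6)² = 2.778
te_E = (2 + 4·4 + 12)/6 = 30/6 = 5; σ²_E = ((12−2)/6)² = 2.778
te_F = (4 + 4·8 + 12)/6 = 48/6 = 8; σ²_F = ((12−4)/6)² = 1.778
te_G = (1 + 4·3 + 5)/6 = 18/6 = 3; σ²_G = ((5−1)/6)² = 0.444
te_H = (1 + 4·4 + 7)/6 = 24/6 = 4; σ²_H = ((7−1)/6)² = 1.000

Forward pass:
ES_A = 0; EF_A = 8
ES_B = 8; EF_B = 8+13 = 21
ES_C = 8; EF_C = 8+4 = 12
ES_D = 8; EF_D = 8+9 = 17
ES_E = max(EF_A=8, EF_B=21) = 21; EF_E = 21+5 = 26
ES_F = max(EF_B=21, EF_C=12) = 21; EF_F = 21+8 = 29
ES_G = 8; EF_G = 8+3 = 11
ES_H = max(EF_D=17, EF_E=26, EF_F=29, EF_G=11) = 29; EF_H = 29+4 = 33
Expected project duration μ = 33 days. Critical path: A → B → F → H.

Variance along critical path = 4.000 + 0.444 + 1.778 + 1.000 = 7.222; σ = √7.222 = 2.687 days.
Z = (36 − 33) / 2.687 = 1.116
P(T ≤ 36) = Φ(1.116) ≈ 0.868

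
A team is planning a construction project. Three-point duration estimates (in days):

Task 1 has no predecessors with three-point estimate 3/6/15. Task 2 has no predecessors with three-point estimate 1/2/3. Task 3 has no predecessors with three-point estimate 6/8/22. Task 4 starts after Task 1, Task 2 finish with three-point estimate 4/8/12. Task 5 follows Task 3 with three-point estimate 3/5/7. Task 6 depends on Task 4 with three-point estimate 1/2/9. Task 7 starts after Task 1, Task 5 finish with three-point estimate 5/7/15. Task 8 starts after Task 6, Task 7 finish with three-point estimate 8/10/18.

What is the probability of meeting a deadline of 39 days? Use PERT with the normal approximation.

0.916

te_Task 1 = (3 + 4·6 + 15)/6 = 42/6 = 7; σ²_Task 1 = ((15−3)/6)² = 4.000
te_Task 2 = (1 + 4·2 + 3)/6 = 12/6 = 2; σ²_Task 2 = ((3−1)/6)² = 0.111
te_Task 3 = (6 + 4·8 + 22)/6 = 60/6 = 10; σ²_Task 3 = ((22−6)/6)² = 7.111
te_Task 4 = (4 + 4·8 + 12)/6 = 48/6 = 8; σ²_Task 4 = ((12−4)/6)² = 1.778
te_Task 5 = (3 + 4·5 + 7)/6 = 30/6 = 5; σ²_Task 5 = ((7−3)/6)² = 0.444
te_Task 6 = (1 + 4·2 + 9)/6 = 18/6 = 3; σ²_Task 6 = ((9−1)/6)² = 1.778
te_Task 7 = (5 + 4·7 + 15)/6 = 48/6 = 8; σ²_Task 7 = ((15−5)/6)² = 2.778
te_Task 8 = (8 + 4·10 + 18)/6 = 66/6 = 11; σ²_Task 8 = ((18−8)/6)² = 2.778

Forward pass:
ES_Task 1 = 0; EF_Task 1 = 7
ES_Task 2 = 0; EF_Task 2 = 2
ES_Task 3 = 0; EF_Task 3 = 10
ES_Task 4 = max(EF_Task 1=7, EF_Task 2=2) = 7; EF_Task 4 = 7+8 = 15
ES_Task 5 = 10; EF_Task 5 = 10+5 = 15
ES_Task 6 = 15; EF_Task 6 = 15+3 = 18
ES_Task 7 = max(EF_Task 1=7, EF_Task 5=15) = 15; EF_Task 7 = 15+8 = 23
ES_Task 8 = max(EF_Task 6=18, EF_Task 7=23) = 23; EF_Task 8 = 23+11 = 34
Expected project duration μ = 34 days. Critical path: Task 3 → Task 5 → Task 7 → Task 8.

Variance along critical path = 7.111 + 0.444 + 2.778 + 2.778 = 13.111; σ = √13.111 = 3.621 days.
Z = (39 − 34) / 3.621 = 1.381
P(T ≤ 39) = Φ(1.381) ≈ 0.916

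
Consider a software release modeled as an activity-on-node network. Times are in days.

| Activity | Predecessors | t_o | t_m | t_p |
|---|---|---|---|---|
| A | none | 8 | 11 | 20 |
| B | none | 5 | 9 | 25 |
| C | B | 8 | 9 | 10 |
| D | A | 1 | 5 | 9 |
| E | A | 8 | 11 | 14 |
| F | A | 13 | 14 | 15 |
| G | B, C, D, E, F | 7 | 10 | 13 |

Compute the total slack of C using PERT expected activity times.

te_A = (8 + 4·11 + 20)/6 = 72/6 = 12
te_B = (5 + 4·9 + 25)/6 = 66/6 = 11
te_C = (8 + 4·9 + 10)/6 = 54/6 = 9
te_D = (1 + 4·5 + 9)/6 = 30/6 = 5
te_E = (8 + 4·11 + 14)/6 = 66/6 = 11
te_F = (13 + 4·14 + 15)/6 = 84/6 = 14
te_G = (7 + 4·10 + 13)/6 = 60/6 = 10

Forward pass:
ES_A = 0; EF_A = 12
ES_B = 0; EF_B = 11
ES_C = 11; EF_C = 11+9 = 20
ES_D = 12; EF_D = 12+5 = 17
ES_E = 12; EF_E = 12+11 = 23
ES_F = 12; EF_F = 12+14 = 26
ES_G = max(EF_B=11, EF_C=20, EF_D=17, EF_E=23, EF_F=26) = 26; EF_G = 26+10 = 36
Expected project duration μ = 36 days. Critical path: A → F → G.

Backward pass:
LF_G = 36; LS_G = 36−10 = 26
LF_F = LS_G = 26; LS_F = 26−14 = 12
LF_E = LS_G = 26; LS_E = 26−11 = 15
LF_D = LS_G = 26; LS_D = 26−5 = 21
LF_C = LS_G = 26; LS_C = 26−9 = 17
LF_B = min(LS_C=17, LS_G=26) = 17; LS_B = 17−11 = 6
LF_A = min(LS_D=21, LS_E=15, LS_F=12) = 12; LS_A = 12−12 = 0
Slack_C = LS_C − ES_C = 17 − 11 = 6

6 days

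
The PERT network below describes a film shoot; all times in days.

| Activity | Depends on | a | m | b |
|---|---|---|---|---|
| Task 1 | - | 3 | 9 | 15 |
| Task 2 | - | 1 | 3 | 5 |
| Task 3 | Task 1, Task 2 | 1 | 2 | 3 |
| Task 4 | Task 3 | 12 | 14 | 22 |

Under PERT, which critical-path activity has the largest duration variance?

te_Task 1 = (3 + 4·9 + 15)/6 = 54/6 = 9; σ²_Task 1 = ((15−3)/6)² = 4.000
te_Task 2 = (1 + 4·3 + 5)/6 = 18/6 = 3; σ²_Task 2 = ((5−1)/6)² = 0.444
te_Task 3 = (1 + 4·2 + 3)/6 = 12/6 = 2; σ²_Task 3 = ((3−1)/6)² = 0.111
te_Task 4 = (12 + 4·14 + 22)/6 = 90/6 = 15; σ²_Task 4 = ((22−12)/6)² = 2.778

Forward pass:
ES_Task 1 = 0; EF_Task 1 = 9
ES_Task 2 = 0; EF_Task 2 = 3
ES_Task 3 = max(EF_Task 1=9, EF_Task 2=3) = 9; EF_Task 3 = 9+2 = 11
ES_Task 4 = 11; EF_Task 4 = 11+15 = 26
Expected project duration μ = 26 days. Critical path: Task 1 → Task 3 → Task 4.

Variances on critical path: σ²_Task 1=4.000, σ²_Task 3=0.111, σ²_Task 4=2.778.
Largest is σ²_Task 1 = 4.000.

Task 1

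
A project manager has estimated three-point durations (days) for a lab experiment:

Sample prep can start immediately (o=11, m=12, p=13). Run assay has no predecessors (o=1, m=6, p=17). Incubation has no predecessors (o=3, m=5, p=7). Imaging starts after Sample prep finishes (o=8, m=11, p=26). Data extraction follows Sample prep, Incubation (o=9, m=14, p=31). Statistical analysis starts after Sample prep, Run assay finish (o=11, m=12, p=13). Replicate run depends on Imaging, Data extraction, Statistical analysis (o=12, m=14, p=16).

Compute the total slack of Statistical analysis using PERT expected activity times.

4 days

te_Sample prep = (11 + 4·12 + 13)/6 = 72/6 = 12
te_Run assay = (1 + 4·6 + 17)/6 = 42/6 = 7
te_Incubation = (3 + 4·5 + 7)/6 = 30/6 = 5
te_Imaging = (8 + 4·11 + 26)/6 = 78/6 = 13
te_Data extraction = (9 + 4·14 + 31)/6 = 96/6 = 16
te_Statistical analysis = (11 + 4·12 + 13)/6 = 72/6 = 12
te_Replicate run = (12 + 4·14 + 16)/6 = 84/6 = 14

Forward pass:
ES_Sample prep = 0; EF_Sample prep = 12
ES_Run assay = 0; EF_Run assay = 7
ES_Incubation = 0; EF_Incubation = 5
ES_Imaging = 12; EF_Imaging = 12+13 = 25
ES_Data extraction = max(EF_Sample prep=12, EF_Incubation=5) = 12; EF_Data extraction = 12+16 = 28
ES_Statistical analysis = max(EF_Sample prep=12, EF_Run assay=7) = 12; EF_Statistical analysis = 12+12 = 24
ES_Replicate run = max(EF_Imaging=25, EF_Data extraction=28, EF_Statistical analysis=24) = 28; EF_Replicate run = 28+14 = 42
Expected project duration μ = 42 days. Critical path: Sample prep → Data extraction → Replicate run.

Backward pass:
LF_Replicate run = 42; LS_Replicate run = 42−14 = 28
LF_Statistical analysis = LS_Replicate run = 28; LS_Statistical analysis = 28−12 = 16
LF_Data extraction = LS_Replicate run = 28; LS_Data extraction = 28−16 = 12
LF_Imaging = LS_Replicate run = 28; LS_Imaging = 28−13 = 15
LF_Incubation = LS_Data extraction = 12; LS_Incubation = 12−5 = 7
LF_Run assay = LS_Statistical analysis = 16; LS_Run assay = 16−7 = 9
LF_Sample prep = min(LS_Imaging=15, LS_Data extraction=12, LS_Statistical analysis=16) = 12; LS_Sample prep = 12−12 = 0
Slack_Statistical analysis = LS_Statistical analysis − ES_Statistical analysis = 16 − 12 = 4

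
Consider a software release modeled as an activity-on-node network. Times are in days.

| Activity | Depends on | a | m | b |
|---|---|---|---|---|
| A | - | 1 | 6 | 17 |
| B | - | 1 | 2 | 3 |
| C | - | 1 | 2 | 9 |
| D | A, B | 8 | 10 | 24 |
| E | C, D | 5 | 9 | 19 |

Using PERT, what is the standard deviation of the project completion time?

4.43 days

te_A = (1 + 4·6 + 17)/6 = 42/6 = 7; σ²_A = ((17−1)/6)² = 7.111
te_B = (1 + 4·2 + 3)/6 = 12/6 = 2; σ²_B = ((3−1)/6)² = 0.111
te_C = (1 + 4·2 + 9)/6 = 18/6 = 3; σ²_C = ((9−1)/6)² = 1.778
te_D = (8 + 4·10 + 24)/6 = 72/6 = 12; σ²_D = ((24−8)/6)² = 7.111
te_E = (5 + 4·9 + 19)/6 = 60/6 = 10; σ²_E = ((19−5)/6)² = 5.444

Forward pass:
ES_A = 0; EF_A = 7
ES_B = 0; EF_B = 2
ES_C = 0; EF_C = 3
ES_D = max(EF_A=7, EF_B=2) = 7; EF_D = 7+12 = 19
ES_E = max(EF_C=3, EF_D=19) = 19; EF_E = 19+10 = 29
Expected project duration μ = 29 days. Critical path: A → D → E.

Variance along critical path = 7.111 + 7.111 + 5.444 = 19.667
σ = √19.667 = 4.435 days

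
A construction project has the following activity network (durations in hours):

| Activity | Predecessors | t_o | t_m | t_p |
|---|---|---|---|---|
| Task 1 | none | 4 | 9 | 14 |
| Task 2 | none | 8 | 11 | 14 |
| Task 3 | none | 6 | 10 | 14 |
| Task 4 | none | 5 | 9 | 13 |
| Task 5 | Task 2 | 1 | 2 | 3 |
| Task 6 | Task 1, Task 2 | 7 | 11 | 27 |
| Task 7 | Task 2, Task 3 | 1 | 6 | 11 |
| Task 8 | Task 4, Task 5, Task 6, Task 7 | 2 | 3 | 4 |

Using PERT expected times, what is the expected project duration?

27 hours

te_Task 1 = (4 + 4·9 + 14)/6 = 54/6 = 9
te_Task 2 = (8 + 4·11 + 14)/6 = 66/6 = 11
te_Task 3 = (6 + 4·10 + 14)/6 = 60/6 = 10
te_Task 4 = (5 + 4·9 + 13)/6 = 54/6 = 9
te_Task 5 = (1 + 4·2 + 3)/6 = 12/6 = 2
te_Task 6 = (7 + 4·11 + 27)/6 = 78/6 = 13
te_Task 7 = (1 + 4·6 + 11)/6 = 36/6 = 6
te_Task 8 = (2 + 4·3 + 4)/6 = 18/6 = 3

Forward pass:
ES_Task 1 = 0; EF_Task 1 = 9
ES_Task 2 = 0; EF_Task 2 = 11
ES_Task 3 = 0; EF_Task 3 = 10
ES_Task 4 = 0; EF_Task 4 = 9
ES_Task 5 = 11; EF_Task 5 = 11+2 = 13
ES_Task 6 = max(EF_Task 1=9, EF_Task 2=11) = 11; EF_Task 6 = 11+13 = 24
ES_Task 7 = max(EF_Task 2=11, EF_Task 3=10) = 11; EF_Task 7 = 11+6 = 17
ES_Task 8 = max(EF_Task 4=9, EF_Task 5=13, EF_Task 6=24, EF_Task 7=17) = 24; EF_Task 8 = 24+3 = 27
Expected project duration μ = 27 hours. Critical path: Task 2 → Task 6 → Task 8.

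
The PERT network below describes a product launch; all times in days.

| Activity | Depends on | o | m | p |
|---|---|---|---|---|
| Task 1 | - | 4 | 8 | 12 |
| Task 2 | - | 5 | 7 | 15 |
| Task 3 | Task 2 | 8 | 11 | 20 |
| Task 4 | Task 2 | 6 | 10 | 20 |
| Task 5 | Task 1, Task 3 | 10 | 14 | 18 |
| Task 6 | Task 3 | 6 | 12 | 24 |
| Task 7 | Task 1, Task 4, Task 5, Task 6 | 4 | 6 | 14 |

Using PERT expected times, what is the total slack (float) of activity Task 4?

15 days

te_Task 1 = (4 + 4·8 + 12)/6 = 48/6 = 8
te_Task 2 = (5 + 4·7 + 15)/6 = 48/6 = 8
te_Task 3 = (8 + 4·11 + 20)/6 = 72/6 = 12
te_Task 4 = (6 + 4·10 + 20)/6 = 66/6 = 11
te_Task 5 = (10 + 4·14 + 18)/6 = 84/6 = 14
te_Task 6 = (6 + 4·12 + 24)/6 = 78/6 = 13
te_Task 7 = (4 + 4·6 + 14)/6 = 42/6 = 7

Forward pass:
ES_Task 1 = 0; EF_Task 1 = 8
ES_Task 2 = 0; EF_Task 2 = 8
ES_Task 3 = 8; EF_Task 3 = 8+12 = 20
ES_Task 4 = 8; EF_Task 4 = 8+11 = 19
ES_Task 5 = max(EF_Task 1=8, EF_Task 3=20) = 20; EF_Task 5 = 20+14 = 34
ES_Task 6 = 20; EF_Task 6 = 20+13 = 33
ES_Task 7 = max(EF_Task 1=8, EF_Task 4=19, EF_Task 5=34, EF_Task 6=33) = 34; EF_Task 7 = 34+7 = 41
Expected project duration μ = 41 days. Critical path: Task 2 → Task 3 → Task 5 → Task 7.

Backward pass:
LF_Task 7 = 41; LS_Task 7 = 41−7 = 34
LF_Task 6 = LS_Task 7 = 34; LS_Task 6 = 34−13 = 21
LF_Task 5 = LS_Task 7 = 34; LS_Task 5 = 34−14 = 20
LF_Task 4 = LS_Task 7 = 34; LS_Task 4 = 34−11 = 23
LF_Task 3 = min(LS_Task 5=20, LS_Task 6=21) = 20; LS_Task 3 = 20−12 = 8
LF_Task 2 = min(LS_Task 3=8, LS_Task 4=23) = 8; LS_Task 2 = 8−8 = 0
LF_Task 1 = min(LS_Task 5=20, LS_Task 7=34) = 20; LS_Task 1 = 20−8 = 12
Slack_Task 4 = LS_Task 4 − ES_Task 4 = 23 − 8 = 15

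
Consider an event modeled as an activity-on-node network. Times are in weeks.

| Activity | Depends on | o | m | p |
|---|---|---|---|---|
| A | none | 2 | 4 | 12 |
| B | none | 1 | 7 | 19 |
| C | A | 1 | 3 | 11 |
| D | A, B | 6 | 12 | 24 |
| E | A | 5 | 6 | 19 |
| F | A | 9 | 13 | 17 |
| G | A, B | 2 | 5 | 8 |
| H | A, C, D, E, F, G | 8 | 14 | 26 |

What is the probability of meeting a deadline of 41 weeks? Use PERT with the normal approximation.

0.832

te_A = (2 + 4·4 + 12)/6 = 30/6 = 5; σ²_A = ((12−2)/6)² = 2.778
te_B = (1 + 4·7 + 19)/6 = 48/6 = 8; σ²_B = ((19−1)/6)² = 9.000
te_C = (1 + 4·3 + 11)/6 = 24/6 = 4; σ²_C = ((11−1)/6)² = 2.778
te_D = (6 + 4·12 + 24)/6 = 78/6 = 13; σ²_D = ((24−6)/6)² = 9.000
te_E = (5 + 4·6 + 19)/6 = 48/6 = 8; σ²_E = ((19−5)/6)² = 5.444
te_F = (9 + 4·13 + 17)/6 = 78/6 = 13; σ²_F = ((17−9)/6)² = 1.778
te_G = (2 + 4·5 + 8)/6 = 30/6 = 5; σ²_G = ((8−2)/6)² = 1.000
te_H = (8 + 4·14 + 26)/6 = 90/6 = 15; σ²_H = ((26−8)/6)² = 9.000

Forward pass:
ES_A = 0; EF_A = 5
ES_B = 0; EF_B = 8
ES_C = 5; EF_C = 5+4 = 9
ES_D = max(EF_A=5, EF_B=8) = 8; EF_D = 8+13 = 21
ES_E = 5; EF_E = 5+8 = 13
ES_F = 5; EF_F = 5+13 = 18
ES_G = max(EF_A=5, EF_B=8) = 8; EF_G = 8+5 = 13
ES_H = max(EF_A=5, EF_C=9, EF_D=21, EF_E=13, EF_F=18, EF_G=13) = 21; EF_H = 21+15 = 36
Expected project duration μ = 36 weeks. Critical path: B → D → H.

Variance along critical path = 9.000 + 9.000 + 9.000 = 27.000; σ = √27.000 = 5.196 weeks.
Z = (41 − 36) / 5.196 = 0.962
P(T ≤ 41) = Φ(0.962) ≈ 0.832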